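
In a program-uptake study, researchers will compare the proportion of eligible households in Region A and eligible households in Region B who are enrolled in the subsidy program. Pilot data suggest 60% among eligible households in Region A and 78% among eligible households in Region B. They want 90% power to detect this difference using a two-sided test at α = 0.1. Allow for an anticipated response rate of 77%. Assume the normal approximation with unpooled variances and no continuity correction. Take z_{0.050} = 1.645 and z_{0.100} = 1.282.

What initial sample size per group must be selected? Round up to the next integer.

n = (z_{α/2} + z_β)² · [p₁(1−p₁) + p₂(1−p₂)] / (p₁ − p₂)²
  = (1.645 + 1.282)² · (0.60·0.40 + 0.78·0.22) / (-0.18)²
  = (2.927)² · (0.2400 + 0.1716) / 0.0324
  = 8.5673 · 0.4116 / 0.0324
  = 108.84
Adjust for 77% response: 108.84 / 0.77 = 141.35.
Round up → n = 142 per group.

n = 142 per group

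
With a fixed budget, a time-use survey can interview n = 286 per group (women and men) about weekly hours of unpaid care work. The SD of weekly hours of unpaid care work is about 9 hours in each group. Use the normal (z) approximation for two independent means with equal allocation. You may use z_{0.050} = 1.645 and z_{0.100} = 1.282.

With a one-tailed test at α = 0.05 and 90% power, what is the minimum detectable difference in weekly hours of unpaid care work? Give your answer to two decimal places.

Minimum detectable difference ≈ 2.20 hours

δ = (z_α + z_β) · √((σ₁²+σ₂²)/n)
  = (1.645 + 1.282) · √(162/286)
  = 2.927 · √0.56643
  = 2.927 · 0.7526
  = 2.2029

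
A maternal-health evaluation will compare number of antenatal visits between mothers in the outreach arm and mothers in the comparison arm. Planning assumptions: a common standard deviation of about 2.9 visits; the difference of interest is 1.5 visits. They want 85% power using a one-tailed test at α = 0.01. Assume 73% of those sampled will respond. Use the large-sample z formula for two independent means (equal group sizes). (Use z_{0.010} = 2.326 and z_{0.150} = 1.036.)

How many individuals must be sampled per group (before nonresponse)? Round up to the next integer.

n = 116 per group

n = (z_α + z_β)² · (σ₁² + σ₂²) / δ²
  = (2.326 + 1.036)² · (2·2.9² = 16.82) / 1.5²
  = 11.3030 · 16.82 / 2.25
  = 84.50
Adjust for 73% response: 84.50 / 0.73 = 115.75.
Round up → n = 116 per group.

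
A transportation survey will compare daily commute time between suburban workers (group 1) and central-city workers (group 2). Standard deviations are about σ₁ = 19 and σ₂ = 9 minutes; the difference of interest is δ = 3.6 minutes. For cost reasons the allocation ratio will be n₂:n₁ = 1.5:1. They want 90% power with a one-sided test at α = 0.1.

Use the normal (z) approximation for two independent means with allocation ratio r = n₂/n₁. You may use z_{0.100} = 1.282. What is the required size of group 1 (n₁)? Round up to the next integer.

n₁ = 211

n₁ = (z_α + z_β)² · (σ₁² + σ₂²/r) / δ²
   = (1.282 + 1.282)² · (19² + 9²/1.5) / 3.6²
   = 6.5741 · (361 + 54) / 12.96
   = 6.5741 · 415 / 12.96
   = 210.51
Round up → n₁ = 211; n₂ = r·n₁ = 1.5 × 211 = 317.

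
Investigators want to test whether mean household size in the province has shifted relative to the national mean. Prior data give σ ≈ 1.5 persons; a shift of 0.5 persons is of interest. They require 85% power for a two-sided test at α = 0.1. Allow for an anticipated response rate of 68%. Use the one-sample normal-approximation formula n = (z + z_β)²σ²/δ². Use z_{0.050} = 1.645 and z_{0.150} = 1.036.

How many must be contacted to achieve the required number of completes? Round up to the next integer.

n = (z_{α/2} + z_β)² · σ² / δ²
  = (1.645 + 1.036)² · 1.5² / 0.5²
  = 7.1878 · 2.25 / 0.25
  = 64.69
Adjust for 68% response: 64.69 / 0.68 = 95.13.
Round up → n = 96.

n = 96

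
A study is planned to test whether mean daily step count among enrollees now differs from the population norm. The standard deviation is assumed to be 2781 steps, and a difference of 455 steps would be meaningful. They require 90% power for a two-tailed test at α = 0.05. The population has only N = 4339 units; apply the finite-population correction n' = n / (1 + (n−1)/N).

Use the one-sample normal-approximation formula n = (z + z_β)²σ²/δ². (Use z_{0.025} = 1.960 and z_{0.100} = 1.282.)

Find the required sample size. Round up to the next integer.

n = 361

n = (z_{α/2} + z_β)² · σ² / δ²
  = (1.960 + 1.282)² · 2781² / 455²
  = 10.5106 · 7733961 / 207025
  = 392.65
Finite-population correction (N = 4339): 392.65 / (1 + (392.65 − 1)/4339) = 360.14.
Round up → n = 361.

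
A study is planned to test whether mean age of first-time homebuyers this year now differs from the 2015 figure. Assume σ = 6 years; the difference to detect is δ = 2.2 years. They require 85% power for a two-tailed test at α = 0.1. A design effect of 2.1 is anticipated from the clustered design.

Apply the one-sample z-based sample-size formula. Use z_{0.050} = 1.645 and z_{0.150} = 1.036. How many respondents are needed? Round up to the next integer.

n = (z_{α/2} + z_β)² · σ² / δ²
  = (1.645 + 1.036)² · 6² / 2.2²
  = 7.1878 · 36 / 4.84
  = 53.46
Design effect: 2.1 × 53.46 = 112.27.
Round up → n = 113.

n = 113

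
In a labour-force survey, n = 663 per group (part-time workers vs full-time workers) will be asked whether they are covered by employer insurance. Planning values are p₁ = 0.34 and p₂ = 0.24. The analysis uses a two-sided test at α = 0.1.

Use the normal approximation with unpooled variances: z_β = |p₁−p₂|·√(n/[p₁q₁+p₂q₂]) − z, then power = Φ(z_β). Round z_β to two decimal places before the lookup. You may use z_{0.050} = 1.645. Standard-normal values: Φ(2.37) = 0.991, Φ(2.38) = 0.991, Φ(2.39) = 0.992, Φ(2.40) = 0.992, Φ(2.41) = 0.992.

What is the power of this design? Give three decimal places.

Power ≈ 0.992

z_β = |p₁−p₂|·√(n/[p₁q₁+p₂q₂]) − z_{α/2}
    = 0.10 · √(663/0.4068) − 1.645
    = 0.10 · 40.3707 − 1.645
    = 4.0371 − 1.645 = 2.3921 → 2.39
Power = Φ(2.39) = 0.992.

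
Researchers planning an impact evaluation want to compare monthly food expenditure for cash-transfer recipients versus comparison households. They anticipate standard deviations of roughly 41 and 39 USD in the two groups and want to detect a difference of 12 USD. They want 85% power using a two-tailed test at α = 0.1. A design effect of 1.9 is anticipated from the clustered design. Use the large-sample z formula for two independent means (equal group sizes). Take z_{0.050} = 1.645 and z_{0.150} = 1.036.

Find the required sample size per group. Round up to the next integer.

n = 304 per group

n = (z_{α/2} + z_β)² · (σ₁² + σ₂²) / δ²
  = (1.645 + 1.036)² · (41² + 39² = 3202) / 12²
  = 7.1878 · 3202 / 144
  = 159.83
Design effect: 1.9 × 159.83 = 303.67.
Round up → n = 304 per group.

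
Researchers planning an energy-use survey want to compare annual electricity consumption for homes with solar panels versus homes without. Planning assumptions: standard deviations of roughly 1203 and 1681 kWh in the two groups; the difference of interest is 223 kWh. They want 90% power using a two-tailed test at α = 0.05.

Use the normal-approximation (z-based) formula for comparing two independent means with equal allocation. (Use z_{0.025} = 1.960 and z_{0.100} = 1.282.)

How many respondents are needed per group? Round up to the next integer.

n = 904 per group

n = (z_{α/2} + z_β)² · (σ₁² + σ₂²) / δ²
  = (1.960 + 1.282)² · (1203² + 1681² = 4272970) / 223²
  = 10.5106 · 4272970 / 49729
  = 903.12
Round up → n = 904 per group.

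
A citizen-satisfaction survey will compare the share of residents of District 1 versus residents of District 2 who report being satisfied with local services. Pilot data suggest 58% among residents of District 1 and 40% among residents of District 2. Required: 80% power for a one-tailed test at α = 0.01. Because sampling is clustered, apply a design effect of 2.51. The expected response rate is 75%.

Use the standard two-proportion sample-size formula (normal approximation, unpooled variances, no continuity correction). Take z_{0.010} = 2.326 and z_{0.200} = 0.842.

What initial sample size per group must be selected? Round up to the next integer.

n = 502 per group

n = (z_α + z_β)² · [p₁(1−p₁) + p₂(1−p₂)] / (p₁ − p₂)²
  = (2.326 + 0.842)² · (0.58·0.42 + 0.40·0.60) / (0.18)²
  = (3.168)² · (0.2436 + 0.2400) / 0.0324
  = 10.0362 · 0.4836 / 0.0324
  = 149.80
Design effect: 2.51 × 149.80 = 376.00.
Adjust for 75% response: 376.00 / 0.75 = 501.33.
Round up → n = 502 per group.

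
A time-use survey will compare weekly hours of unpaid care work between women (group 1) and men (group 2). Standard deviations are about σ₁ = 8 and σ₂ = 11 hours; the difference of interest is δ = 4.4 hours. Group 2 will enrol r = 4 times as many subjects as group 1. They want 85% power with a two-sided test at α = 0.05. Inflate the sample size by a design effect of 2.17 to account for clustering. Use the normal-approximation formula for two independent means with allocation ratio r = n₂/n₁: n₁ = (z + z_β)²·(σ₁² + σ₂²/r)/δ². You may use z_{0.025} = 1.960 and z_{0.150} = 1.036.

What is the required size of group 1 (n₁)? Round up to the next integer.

n₁ = 95

n₁ = (z_{α/2} + z_β)² · (σ₁² + σ₂²/r) / δ²
   = (1.960 + 1.036)² · (8² + 11²/4) / 4.4²
   = 8.9760 · (64 + 30.25) / 19.36
   = 8.9760 · 94.25 / 19.36
   = 43.70
Design effect: 2.17 × 43.70 = 94.82.
Round up → n₁ = 95; n₂ = r·n₁ = 4 × 95 = 380.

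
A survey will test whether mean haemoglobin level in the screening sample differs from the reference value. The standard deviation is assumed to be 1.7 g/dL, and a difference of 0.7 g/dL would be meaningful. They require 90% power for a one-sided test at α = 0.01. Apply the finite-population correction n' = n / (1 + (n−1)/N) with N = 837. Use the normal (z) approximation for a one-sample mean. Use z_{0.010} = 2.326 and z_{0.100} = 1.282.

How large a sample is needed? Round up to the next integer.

n = (z_α + z_β)² · σ² / δ²
  = (2.326 + 1.282)² · 1.7² / 0.7²
  = 13.0177 · 2.89 / 0.49
  = 76.78
Finite-population correction (N = 837): 76.78 / (1 + (76.78 − 1)/837) = 70.40.
Round up → n = 71.

n = 71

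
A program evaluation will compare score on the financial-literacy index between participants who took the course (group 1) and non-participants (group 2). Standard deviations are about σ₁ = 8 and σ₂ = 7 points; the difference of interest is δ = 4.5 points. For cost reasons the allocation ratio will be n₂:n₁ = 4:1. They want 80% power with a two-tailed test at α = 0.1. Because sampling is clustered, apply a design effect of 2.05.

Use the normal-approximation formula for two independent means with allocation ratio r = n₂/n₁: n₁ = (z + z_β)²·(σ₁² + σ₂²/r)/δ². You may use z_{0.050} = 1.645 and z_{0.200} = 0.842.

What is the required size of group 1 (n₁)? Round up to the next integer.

n₁ = 48

n₁ = (z_{α/2} + z_β)² · (σ₁² + σ₂²/r) / δ²
   = (1.645 + 0.842)² · (8² + 7²/4) / 4.5²
   = 6.1852 · (64 + 12.25) / 20.25
   = 6.1852 · 76.25 / 20.25
   = 23.29
Design effect: 2.05 × 23.29 = 47.74.
Round up → n₁ = 48; n₂ = r·n₁ = 4 × 48 = 192.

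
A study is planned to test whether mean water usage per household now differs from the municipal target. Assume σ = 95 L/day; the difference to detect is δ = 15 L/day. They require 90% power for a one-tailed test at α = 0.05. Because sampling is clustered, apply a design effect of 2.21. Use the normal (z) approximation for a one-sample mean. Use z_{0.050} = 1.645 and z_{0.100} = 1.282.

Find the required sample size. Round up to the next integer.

n = 760

n = (z_α + z_β)² · σ² / δ²
  = (1.645 + 1.282)² · 95² / 15²
  = 8.5673 · 9025 / 225
  = 343.65
Design effect: 2.21 × 343.65 = 759.46.
Round up → n = 760.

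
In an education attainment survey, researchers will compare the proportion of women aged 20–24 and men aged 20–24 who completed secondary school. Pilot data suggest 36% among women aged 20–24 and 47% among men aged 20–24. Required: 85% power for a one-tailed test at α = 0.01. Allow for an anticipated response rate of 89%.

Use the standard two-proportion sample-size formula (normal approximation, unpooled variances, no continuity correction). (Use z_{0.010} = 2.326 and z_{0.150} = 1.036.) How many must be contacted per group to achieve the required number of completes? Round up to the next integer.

n = (z_α + z_β)² · [p₁(1−p₁) + p₂(1−p₂)] / (p₁ − p₂)²
  = (2.326 + 1.036)² · (0.36·0.64 + 0.47·0.53) / (-0.11)²
  = (3.362)² · (0.2304 + 0.2491) / 0.0121
  = 11.3030 · 0.4795 / 0.0121
  = 447.92
Adjust for 89% response: 447.92 / 0.89 = 503.28.
Round up → n = 504 per group.

n = 504 per group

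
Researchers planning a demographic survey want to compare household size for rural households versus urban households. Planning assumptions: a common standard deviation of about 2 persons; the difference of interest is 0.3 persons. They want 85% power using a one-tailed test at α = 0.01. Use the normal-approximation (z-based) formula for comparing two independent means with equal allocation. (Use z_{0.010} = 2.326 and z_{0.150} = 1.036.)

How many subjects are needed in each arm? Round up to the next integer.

n = 1005 per group

n = (z_α + z_β)² · (σ₁² + σ₂²) / δ²
  = (2.326 + 1.036)² · (2·2² = 8) / 0.3²
  = 11.3030 · 8 / 0.09
  = 1004.72
Round up → n = 1005 per group.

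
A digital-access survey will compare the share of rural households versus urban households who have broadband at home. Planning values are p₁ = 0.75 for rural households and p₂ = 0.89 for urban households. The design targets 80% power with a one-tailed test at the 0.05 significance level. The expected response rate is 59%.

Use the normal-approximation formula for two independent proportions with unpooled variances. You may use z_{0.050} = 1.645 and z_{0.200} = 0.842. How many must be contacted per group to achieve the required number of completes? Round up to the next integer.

n = (z_α + z_β)² · [p₁(1−p₁) + p₂(1−p₂)] / (p₁ − p₂)²
  = (1.645 + 0.842)² · (0.75·0.25 + 0.89·0.11) / (-0.14)²
  = (2.487)² · (0.1875 + 0.0979) / 0.0196
  = 6.1852 · 0.2854 / 0.0196
  = 90.06
Adjust for 59% response: 90.06 / 0.59 = 152.65.
Round up → n = 153 per group.

n = 153 per group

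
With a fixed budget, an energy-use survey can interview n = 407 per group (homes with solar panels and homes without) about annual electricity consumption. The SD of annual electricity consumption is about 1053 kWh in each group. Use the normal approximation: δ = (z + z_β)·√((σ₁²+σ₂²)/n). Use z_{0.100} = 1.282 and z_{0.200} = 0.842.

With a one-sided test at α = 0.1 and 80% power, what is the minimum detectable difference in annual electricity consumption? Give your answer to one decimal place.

Minimum detectable difference ≈ 156.8 kWh

δ = (z_α + z_β) · √((σ₁²+σ₂²)/n)
  = (1.282 + 0.842) · √(2217618/407)
  = 2.124 · √5448.7
  = 2.124 · 73.8153
  = 156.7836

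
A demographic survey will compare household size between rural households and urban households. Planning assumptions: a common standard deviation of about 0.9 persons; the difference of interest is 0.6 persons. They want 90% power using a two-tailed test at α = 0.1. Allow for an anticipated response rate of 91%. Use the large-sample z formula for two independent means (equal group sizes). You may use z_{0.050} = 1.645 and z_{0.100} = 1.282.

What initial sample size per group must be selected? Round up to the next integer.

n = 43 per group

n = (z_{α/2} + z_β)² · (σ₁² + σ₂²) / δ²
  = (1.645 + 1.282)² · (2·0.9² = 1.62) / 0.6²
  = 8.5673 · 1.62 / 0.36
  = 38.55
Adjust for 91% response: 38.55 / 0.91 = 42.37.
Round up → n = 43 per group.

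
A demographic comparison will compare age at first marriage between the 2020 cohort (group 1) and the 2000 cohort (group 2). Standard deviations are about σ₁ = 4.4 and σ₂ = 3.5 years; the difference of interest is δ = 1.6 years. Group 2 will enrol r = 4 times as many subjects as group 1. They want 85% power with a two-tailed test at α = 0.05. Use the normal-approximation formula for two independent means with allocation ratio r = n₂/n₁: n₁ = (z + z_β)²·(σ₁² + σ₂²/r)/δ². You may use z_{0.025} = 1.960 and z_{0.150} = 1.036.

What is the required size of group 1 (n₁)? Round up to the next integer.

n₁ = 79

n₁ = (z_{α/2} + z_β)² · (σ₁² + σ₂²/r) / δ²
   = (1.960 + 1.036)² · (4.4² + 3.5²/4) / 1.6²
   = 8.9760 · (19.36 + 3.0625) / 2.56
   = 8.9760 · 22.4225 / 2.56
   = 78.62
Round up → n₁ = 79; n₂ = r·n₁ = 4 × 79 = 316.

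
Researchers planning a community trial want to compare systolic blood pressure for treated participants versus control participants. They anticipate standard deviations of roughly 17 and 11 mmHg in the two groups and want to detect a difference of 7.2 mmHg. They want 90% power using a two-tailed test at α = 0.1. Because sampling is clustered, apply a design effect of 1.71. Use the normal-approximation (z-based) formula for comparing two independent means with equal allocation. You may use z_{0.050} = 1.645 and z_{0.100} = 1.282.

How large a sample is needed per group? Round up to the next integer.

n = 116 per group

n = (z_{α/2} + z_β)² · (σ₁² + σ₂²) / δ²
  = (1.645 + 1.282)² · (17² + 11² = 410) / 7.2²
  = 8.5673 · 410 / 51.84
  = 67.76
Design effect: 1.71 × 67.76 = 115.87.
Round up → n = 116 per group.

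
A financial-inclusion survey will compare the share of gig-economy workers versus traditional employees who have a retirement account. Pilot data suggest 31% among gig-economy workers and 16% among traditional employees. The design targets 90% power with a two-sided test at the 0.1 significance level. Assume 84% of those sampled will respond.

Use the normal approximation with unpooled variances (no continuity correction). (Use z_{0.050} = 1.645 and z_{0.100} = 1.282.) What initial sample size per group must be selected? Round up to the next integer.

n = 158 per group

n = (z_{α/2} + z_β)² · [p₁(1−p₁) + p₂(1−p₂)] / (p₁ − p₂)²
  = (1.645 + 1.282)² · (0.31·0.69 + 0.16·0.84) / (0.15)²
  = (2.927)² · (0.2139 + 0.1344) / 0.0225
  = 8.5673 · 0.3483 / 0.0225
  = 132.62
Adjust for 84% response: 132.62 / 0.84 = 157.88.
Round up → n = 158 per group.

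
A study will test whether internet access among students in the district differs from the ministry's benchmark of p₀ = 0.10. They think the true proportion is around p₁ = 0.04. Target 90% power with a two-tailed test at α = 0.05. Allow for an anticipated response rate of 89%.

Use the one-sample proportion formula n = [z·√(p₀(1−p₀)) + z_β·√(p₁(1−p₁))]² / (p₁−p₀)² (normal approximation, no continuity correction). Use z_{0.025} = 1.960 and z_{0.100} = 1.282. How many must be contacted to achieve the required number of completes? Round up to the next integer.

n = 220

n = [z_{α/2}·√(p₀q₀) + z_β·√(p₁q₁)]² / (p₁ − p₀)²
  = [1.960·√(0.10·0.90) + 1.282·√(0.04·0.96)]² / (-0.06)²
  = [1.960·0.3000 + 1.282·0.1960]² / 0.0036
  = [0.8392]² / 0.0036
  = 195.64
Adjust for 89% response: 195.64 / 0.89 = 219.82.
Round up → n = 220.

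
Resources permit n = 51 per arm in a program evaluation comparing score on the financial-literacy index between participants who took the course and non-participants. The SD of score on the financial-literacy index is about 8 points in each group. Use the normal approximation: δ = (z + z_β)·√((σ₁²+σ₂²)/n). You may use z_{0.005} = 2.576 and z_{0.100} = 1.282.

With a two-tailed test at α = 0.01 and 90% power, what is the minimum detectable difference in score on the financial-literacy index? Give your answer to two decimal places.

Minimum detectable difference ≈ 6.11 points

δ = (z_{α/2} + z_β) · √((σ₁²+σ₂²)/n)
  = (2.576 + 1.282) · √(128/51)
  = 3.858 · √2.5098
  = 3.858 · 1.5842
  = 6.1120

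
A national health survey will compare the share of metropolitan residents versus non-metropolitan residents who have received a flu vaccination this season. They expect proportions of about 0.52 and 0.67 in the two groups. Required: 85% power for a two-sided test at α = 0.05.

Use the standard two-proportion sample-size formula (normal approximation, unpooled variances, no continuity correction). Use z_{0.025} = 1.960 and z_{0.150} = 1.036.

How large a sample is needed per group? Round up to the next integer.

n = 188 per group

n = (z_{α/2} + z_β)² · [p₁(1−p₁) + p₂(1−p₂)] / (p₁ − p₂)²
  = (1.960 + 1.036)² · (0.52·0.48 + 0.67·0.33) / (-0.15)²
  = (2.996)² · (0.2496 + 0.2211) / 0.0225
  = 8.9760 · 0.4707 / 0.0225
  = 187.78
Round up → n = 188 per group.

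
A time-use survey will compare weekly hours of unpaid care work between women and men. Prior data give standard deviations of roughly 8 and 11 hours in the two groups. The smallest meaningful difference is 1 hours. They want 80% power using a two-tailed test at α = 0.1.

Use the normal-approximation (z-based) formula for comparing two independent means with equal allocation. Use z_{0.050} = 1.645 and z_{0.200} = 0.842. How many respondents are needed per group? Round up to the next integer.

n = 1145 per group

n = (z_{α/2} + z_β)² · (σ₁² + σ₂²) / δ²
  = (1.645 + 0.842)² · (8² + 11² = 185) / 1²
  = 6.1852 · 185 / 1
  = 1144.26
Round up → n = 1145 per group.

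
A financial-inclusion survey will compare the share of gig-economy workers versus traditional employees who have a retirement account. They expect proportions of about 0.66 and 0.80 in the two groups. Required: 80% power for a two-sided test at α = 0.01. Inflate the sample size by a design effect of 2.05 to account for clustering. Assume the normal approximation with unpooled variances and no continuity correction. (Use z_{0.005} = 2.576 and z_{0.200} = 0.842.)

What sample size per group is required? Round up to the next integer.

n = 470 per group

n = (z_{α/2} + z_β)² · [p₁(1−p₁) + p₂(1−p₂)] / (p₁ − p₂)²
  = (2.576 + 0.842)² · (0.66·0.34 + 0.80·0.20) / (-0.14)²
  = (3.418)² · (0.2244 + 0.1600) / 0.0196
  = 11.6827 · 0.3844 / 0.0196
  = 229.12
Design effect: 2.05 × 229.12 = 469.71.
Round up → n = 470 per group.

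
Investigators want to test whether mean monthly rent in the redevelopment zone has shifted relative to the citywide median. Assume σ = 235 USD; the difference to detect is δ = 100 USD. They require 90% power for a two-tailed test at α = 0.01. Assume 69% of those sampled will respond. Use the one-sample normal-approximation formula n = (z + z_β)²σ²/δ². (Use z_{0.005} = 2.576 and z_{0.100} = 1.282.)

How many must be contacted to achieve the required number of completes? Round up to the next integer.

n = (z_{α/2} + z_β)² · σ² / δ²
  = (2.576 + 1.282)² · 235² / 100²
  = 14.8842 · 55225 / 10000
  = 82.20
Adjust for 69% response: 82.20 / 0.69 = 119.13.
Round up → n = 120.

n = 120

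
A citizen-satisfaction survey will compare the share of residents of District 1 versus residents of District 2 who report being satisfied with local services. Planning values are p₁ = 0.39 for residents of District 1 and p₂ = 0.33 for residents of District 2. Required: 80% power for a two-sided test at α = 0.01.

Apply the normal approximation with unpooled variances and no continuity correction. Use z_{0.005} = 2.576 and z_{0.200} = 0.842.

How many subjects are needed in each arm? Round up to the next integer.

n = 1490 per group

n = (z_{α/2} + z_β)² · [p₁(1−p₁) + p₂(1−p₂)] / (p₁ − p₂)²
  = (2.576 + 0.842)² · (0.39·0.61 + 0.33·0.67) / (0.06)²
  = (3.418)² · (0.2379 + 0.2211) / 0.0036
  = 11.6827 · 0.4590 / 0.0036
  = 1489.55
Round up → n = 1490 per group.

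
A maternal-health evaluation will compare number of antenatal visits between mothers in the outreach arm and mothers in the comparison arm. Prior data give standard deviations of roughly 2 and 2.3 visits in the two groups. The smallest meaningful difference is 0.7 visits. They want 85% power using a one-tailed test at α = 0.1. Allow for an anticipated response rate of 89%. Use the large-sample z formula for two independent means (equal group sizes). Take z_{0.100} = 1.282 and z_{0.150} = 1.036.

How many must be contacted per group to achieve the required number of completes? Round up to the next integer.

n = 115 per group

n = (z_α + z_β)² · (σ₁² + σ₂²) / δ²
  = (1.282 + 1.036)² · (2² + 2.3² = 9.29) / 0.7²
  = 5.3731 · 9.29 / 0.49
  = 101.87
Adjust for 89% response: 101.87 / 0.89 = 114.46.
Round up → n = 115 per group.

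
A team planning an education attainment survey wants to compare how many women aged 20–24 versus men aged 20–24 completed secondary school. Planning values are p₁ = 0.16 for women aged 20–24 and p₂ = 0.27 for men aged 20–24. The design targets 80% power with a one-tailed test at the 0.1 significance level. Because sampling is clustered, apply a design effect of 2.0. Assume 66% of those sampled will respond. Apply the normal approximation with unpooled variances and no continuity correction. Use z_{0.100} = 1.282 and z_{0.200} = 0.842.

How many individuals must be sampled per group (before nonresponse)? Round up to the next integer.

n = 375 per group

n = (z_α + z_β)² · [p₁(1−p₁) + p₂(1−p₂)] / (p₁ − p₂)²
  = (1.282 + 0.842)² · (0.16·0.84 + 0.27·0.73) / (-0.11)²
  = (2.124)² · (0.1344 + 0.1971) / 0.0121
  = 4.5114 · 0.3315 / 0.0121
  = 123.60
Design effect: 2.0 × 123.60 = 247.19.
Adjust for 66% response: 247.19 / 0.66 = 374.54.
Round up → n = 375 per group.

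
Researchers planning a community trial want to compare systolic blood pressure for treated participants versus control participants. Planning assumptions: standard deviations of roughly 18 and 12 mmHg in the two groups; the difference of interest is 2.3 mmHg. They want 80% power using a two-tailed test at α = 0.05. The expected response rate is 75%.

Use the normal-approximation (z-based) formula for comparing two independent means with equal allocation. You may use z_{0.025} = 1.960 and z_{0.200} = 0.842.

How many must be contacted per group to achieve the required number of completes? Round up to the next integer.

n = (z_{α/2} + z_β)² · (σ₁² + σ₂²) / δ²
  = (1.960 + 0.842)² · (18² + 12² = 468) / 2.3²
  = 7.8512 · 468 / 5.29
  = 694.59
Adjust for 75% response: 694.59 / 0.75 = 926.12.
Round up → n = 927 per group.

n = 927 per group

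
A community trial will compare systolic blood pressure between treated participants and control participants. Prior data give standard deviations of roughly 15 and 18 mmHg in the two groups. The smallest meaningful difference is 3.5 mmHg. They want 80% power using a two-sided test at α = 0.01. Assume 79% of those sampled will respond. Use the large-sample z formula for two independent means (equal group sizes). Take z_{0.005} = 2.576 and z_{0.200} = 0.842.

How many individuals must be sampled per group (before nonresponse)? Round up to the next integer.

n = (z_{α/2} + z_β)² · (σ₁² + σ₂²) / δ²
  = (2.576 + 0.842)² · (15² + 18² = 549) / 3.5²
  = 11.6827 · 549 / 12.25
  = 523.58
Adjust for 79% response: 523.58 / 0.79 = 662.76.
Round up → n = 663 per group.

n = 663 per group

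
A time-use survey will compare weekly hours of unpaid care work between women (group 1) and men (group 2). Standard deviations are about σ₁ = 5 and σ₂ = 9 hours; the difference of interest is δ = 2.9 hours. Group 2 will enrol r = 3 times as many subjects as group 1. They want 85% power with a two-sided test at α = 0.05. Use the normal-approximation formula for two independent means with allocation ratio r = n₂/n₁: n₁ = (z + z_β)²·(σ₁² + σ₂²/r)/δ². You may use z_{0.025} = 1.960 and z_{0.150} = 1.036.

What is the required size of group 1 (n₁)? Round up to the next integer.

n₁ = 56

n₁ = (z_{α/2} + z_β)² · (σ₁² + σ₂²/r) / δ²
   = (1.960 + 1.036)² · (5² + 9²/3) / 2.9²
   = 8.9760 · (25 + 27) / 8.41
   = 8.9760 · 52 / 8.41
   = 55.50
Round up → n₁ = 56; n₂ = r·n₁ = 3 × 56 = 168.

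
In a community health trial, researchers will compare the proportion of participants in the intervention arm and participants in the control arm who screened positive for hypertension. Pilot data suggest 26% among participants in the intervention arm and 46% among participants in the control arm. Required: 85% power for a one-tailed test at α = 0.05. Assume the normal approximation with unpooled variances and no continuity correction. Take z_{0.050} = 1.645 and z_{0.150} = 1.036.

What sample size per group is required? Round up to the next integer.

n = (z_α + z_β)² · [p₁(1−p₁) + p₂(1−p₂)] / (p₁ − p₂)²
  = (1.645 + 1.036)² · (0.26·0.74 + 0.46·0.54) / (-0.20)²
  = (2.681)² · (0.1924 + 0.2484) / 0.0400
  = 7.1878 · 0.4408 / 0.0400
  = 79.21
Round up → n = 80 per group.

n = 80 per group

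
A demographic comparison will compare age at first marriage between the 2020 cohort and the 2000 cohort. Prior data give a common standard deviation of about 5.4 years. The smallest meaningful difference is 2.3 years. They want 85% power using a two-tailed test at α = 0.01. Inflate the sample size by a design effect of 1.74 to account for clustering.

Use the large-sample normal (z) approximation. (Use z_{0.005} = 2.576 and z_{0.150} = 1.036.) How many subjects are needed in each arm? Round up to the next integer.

n = (z_{α/2} + z_β)² · (σ₁² + σ₂²) / δ²
  = (2.576 + 1.036)² · (2·5.4² = 58.32) / 2.3²
  = 13.0465 · 58.32 / 5.29
  = 143.83
Design effect: 1.74 × 143.83 = 250.27.
Round up → n = 251 per group.

n = 251 per group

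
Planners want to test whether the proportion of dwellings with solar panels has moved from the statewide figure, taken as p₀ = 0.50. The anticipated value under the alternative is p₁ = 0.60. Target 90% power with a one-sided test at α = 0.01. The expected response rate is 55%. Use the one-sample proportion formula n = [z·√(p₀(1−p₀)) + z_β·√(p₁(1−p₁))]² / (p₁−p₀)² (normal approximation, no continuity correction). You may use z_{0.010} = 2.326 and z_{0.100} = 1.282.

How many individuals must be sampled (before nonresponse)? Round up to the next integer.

n = [z_α·√(p₀q₀) + z_β·√(p₁q₁)]² / (p₁ − p₀)²
  = [2.326·√(0.50·0.50) + 1.282·√(0.60·0.40)]² / (0.10)²
  = [2.326·0.5000 + 1.282·0.4899]² / 0.0100
  = [1.7910]² / 0.0100
  = 320.79
Adjust for 55% response: 320.79 / 0.55 = 583.25.
Round up → n = 584.

n = 584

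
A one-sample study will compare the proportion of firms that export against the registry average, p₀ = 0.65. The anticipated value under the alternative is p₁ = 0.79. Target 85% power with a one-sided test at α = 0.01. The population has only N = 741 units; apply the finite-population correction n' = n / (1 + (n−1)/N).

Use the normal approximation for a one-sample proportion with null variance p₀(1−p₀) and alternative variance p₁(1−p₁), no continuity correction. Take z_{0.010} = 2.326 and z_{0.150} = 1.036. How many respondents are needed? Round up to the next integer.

n = 104

n = [z_α·√(p₀q₀) + z_β·√(p₁q₁)]² / (p₁ − p₀)²
  = [2.326·√(0.65·0.35) + 1.036·√(0.79·0.21)]² / (0.14)²
  = [2.326·0.4770 + 1.036·0.4073]² / 0.0196
  = [1.5314]² / 0.0196
  = 119.65
Finite-population correction (N = 741): 119.65 / (1 + (119.65 − 1)/741) = 103.14.
Round up → n = 104.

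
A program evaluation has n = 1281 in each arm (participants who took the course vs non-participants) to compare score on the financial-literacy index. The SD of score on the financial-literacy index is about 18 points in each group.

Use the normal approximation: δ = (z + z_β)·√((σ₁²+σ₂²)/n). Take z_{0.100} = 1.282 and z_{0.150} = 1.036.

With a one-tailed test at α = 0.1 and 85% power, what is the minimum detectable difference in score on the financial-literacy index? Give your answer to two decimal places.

Minimum detectable difference ≈ 1.65 points

δ = (z_α + z_β) · √((σ₁²+σ₂²)/n)
  = (1.282 + 1.036) · √(648/1281)
  = 2.318 · √0.50585
  = 2.318 · 0.7112
  = 1.6486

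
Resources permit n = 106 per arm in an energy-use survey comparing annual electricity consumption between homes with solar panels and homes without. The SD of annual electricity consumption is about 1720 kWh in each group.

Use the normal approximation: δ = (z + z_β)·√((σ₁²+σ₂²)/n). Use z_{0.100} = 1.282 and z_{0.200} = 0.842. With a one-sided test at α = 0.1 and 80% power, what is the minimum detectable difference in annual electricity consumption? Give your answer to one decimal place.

Minimum detectable difference ≈ 501.8 kWh

δ = (z_α + z_β) · √((σ₁²+σ₂²)/n)
  = (1.282 + 0.842) · √(5916800/106)
  = 2.124 · √55818.9
  = 2.124 · 236.2602
  = 501.8166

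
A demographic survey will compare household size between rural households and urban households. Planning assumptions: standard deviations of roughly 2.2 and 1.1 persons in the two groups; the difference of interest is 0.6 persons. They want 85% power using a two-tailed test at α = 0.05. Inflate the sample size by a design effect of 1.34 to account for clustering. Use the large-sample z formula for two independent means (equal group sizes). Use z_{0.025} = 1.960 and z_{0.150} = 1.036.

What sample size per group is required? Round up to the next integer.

n = 203 per group

n = (z_{α/2} + z_β)² · (σ₁² + σ₂²) / δ²
  = (1.960 + 1.036)² · (2.2² + 1.1² = 6.05) / 0.6²
  = 8.9760 · 6.05 / 0.36
  = 150.85
Design effect: 1.34 × 150.85 = 202.13.
Round up → n = 203 per group.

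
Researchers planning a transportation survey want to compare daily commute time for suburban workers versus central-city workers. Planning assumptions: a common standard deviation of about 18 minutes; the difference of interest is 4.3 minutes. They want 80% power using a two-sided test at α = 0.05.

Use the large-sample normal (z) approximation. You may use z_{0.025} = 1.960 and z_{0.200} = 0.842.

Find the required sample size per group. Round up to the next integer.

n = 276 per group

n = (z_{α/2} + z_β)² · (σ₁² + σ₂²) / δ²
  = (1.960 + 0.842)² · (2·18² = 648) / 4.3²
  = 7.8512 · 648 / 18.49
  = 275.15
Round up → n = 276 per group.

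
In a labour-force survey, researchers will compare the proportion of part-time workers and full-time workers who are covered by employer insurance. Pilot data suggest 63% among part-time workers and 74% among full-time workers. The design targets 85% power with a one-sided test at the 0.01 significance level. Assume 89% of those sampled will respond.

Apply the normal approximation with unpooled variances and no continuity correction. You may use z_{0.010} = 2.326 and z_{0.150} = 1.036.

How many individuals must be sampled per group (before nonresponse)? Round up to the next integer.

n = (z_α + z_β)² · [p₁(1−p₁) + p₂(1−p₂)] / (p₁ − p₂)²
  = (2.326 + 1.036)² · (0.63·0.37 + 0.74·0.26) / (-0.11)²
  = (3.362)² · (0.2331 + 0.1924) / 0.0121
  = 11.3030 · 0.4255 / 0.0121
  = 397.47
Adjust for 89% response: 397.47 / 0.89 = 446.60.
Round up → n = 447 per group.

n = 447 per group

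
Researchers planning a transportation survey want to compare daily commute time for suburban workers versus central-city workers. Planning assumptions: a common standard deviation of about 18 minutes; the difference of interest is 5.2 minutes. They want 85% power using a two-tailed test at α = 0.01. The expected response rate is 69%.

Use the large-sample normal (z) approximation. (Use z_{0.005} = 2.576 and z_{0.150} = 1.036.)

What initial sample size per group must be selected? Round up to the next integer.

n = 454 per group

n = (z_{α/2} + z_β)² · (σ₁² + σ₂²) / δ²
  = (2.576 + 1.036)² · (2·18² = 648) / 5.2²
  = 13.0465 · 648 / 27.04
  = 312.65
Adjust for 69% response: 312.65 / 0.69 = 453.12.
Round up → n = 454 per group.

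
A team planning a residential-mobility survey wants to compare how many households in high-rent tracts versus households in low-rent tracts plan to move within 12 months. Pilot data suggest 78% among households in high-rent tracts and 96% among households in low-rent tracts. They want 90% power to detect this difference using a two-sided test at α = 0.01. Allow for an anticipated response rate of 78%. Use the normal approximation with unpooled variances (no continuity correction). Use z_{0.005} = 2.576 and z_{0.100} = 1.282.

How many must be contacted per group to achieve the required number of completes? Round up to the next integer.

n = (z_{α/2} + z_β)² · [p₁(1−p₁) + p₂(1−p₂)] / (p₁ − p₂)²
  = (2.576 + 1.282)² · (0.78·0.22 + 0.96·0.04) / (-0.18)²
  = (3.858)² · (0.1716 + 0.0384) / 0.0324
  = 14.8842 · 0.2100 / 0.0324
  = 96.47
Adjust for 78% response: 96.47 / 0.78 = 123.68.
Round up → n = 124 per group.

n = 124 per group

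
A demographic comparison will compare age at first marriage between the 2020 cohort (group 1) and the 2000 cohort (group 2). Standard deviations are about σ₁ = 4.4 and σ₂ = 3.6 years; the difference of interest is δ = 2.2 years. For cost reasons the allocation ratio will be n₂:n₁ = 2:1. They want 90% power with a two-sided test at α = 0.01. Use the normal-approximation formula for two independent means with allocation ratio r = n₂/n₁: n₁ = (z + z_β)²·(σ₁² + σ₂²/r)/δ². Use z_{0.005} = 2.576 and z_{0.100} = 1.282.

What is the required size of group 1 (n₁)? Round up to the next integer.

n₁ = 80

n₁ = (z_{α/2} + z_β)² · (σ₁² + σ₂²/r) / δ²
   = (2.576 + 1.282)² · (4.4² + 3.6²/2) / 2.2²
   = 14.8842 · (19.36 + 6.48) / 4.84
   = 14.8842 · 25.84 / 4.84
   = 79.46
Round up → n₁ = 80; n₂ = r·n₁ = 2 × 80 = 160.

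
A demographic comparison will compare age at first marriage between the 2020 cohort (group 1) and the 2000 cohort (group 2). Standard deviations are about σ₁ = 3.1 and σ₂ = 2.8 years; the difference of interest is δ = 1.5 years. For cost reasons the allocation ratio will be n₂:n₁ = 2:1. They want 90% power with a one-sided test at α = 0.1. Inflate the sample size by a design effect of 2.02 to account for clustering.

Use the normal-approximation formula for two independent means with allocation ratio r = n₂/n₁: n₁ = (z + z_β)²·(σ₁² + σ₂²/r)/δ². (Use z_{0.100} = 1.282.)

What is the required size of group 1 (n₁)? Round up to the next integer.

n₁ = 80

n₁ = (z_α + z_β)² · (σ₁² + σ₂²/r) / δ²
   = (1.282 + 1.282)² · (3.1² + 2.8²/2) / 1.5²
   = 6.5741 · (9.61 + 3.92) / 2.25
   = 6.5741 · 13.53 / 2.25
   = 39.53
Design effect: 2.02 × 39.53 = 79.86.
Round up → n₁ = 80; n₂ = r·n₁ = 2 × 80 = 160.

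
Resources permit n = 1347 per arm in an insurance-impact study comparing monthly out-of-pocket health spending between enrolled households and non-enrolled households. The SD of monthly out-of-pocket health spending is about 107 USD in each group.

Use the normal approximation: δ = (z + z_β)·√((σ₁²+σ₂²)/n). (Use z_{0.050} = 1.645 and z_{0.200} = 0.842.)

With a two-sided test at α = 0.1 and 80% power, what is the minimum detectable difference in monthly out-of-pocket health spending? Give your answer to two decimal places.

δ = (z_{α/2} + z_β) · √((σ₁²+σ₂²)/n)
  = (1.645 + 0.842) · √(22898/1347)
  = 2.487 · √16.9993
  = 2.487 · 4.1230
  = 10.2539

Minimum detectable difference ≈ 10.25 USD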